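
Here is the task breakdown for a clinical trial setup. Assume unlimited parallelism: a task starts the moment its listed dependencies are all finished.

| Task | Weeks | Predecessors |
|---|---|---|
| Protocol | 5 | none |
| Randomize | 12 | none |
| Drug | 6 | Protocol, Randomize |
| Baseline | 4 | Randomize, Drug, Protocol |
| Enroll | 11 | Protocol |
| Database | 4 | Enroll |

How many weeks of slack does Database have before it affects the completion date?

Critical path: Randomize→Drug→Baseline = 12+6+4 = 22, so the finish is 22 weeks.
Longest path through Database: 20 weeks (earliest finish 20, latest finish 22).
Slack of Database = 18 − 16 = 2 weeks.

2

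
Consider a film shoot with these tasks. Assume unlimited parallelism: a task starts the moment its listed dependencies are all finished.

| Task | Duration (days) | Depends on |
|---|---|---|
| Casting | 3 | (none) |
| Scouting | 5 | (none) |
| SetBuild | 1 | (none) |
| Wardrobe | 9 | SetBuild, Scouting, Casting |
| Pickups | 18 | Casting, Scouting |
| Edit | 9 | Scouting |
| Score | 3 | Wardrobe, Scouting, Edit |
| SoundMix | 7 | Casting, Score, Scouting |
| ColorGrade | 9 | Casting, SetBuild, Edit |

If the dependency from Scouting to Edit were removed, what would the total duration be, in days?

Original critical path: Scouting→Wardrobe→Score→SoundMix = 5+9+3+7 = 24 ⇒ 24 days.
Without Scouting→Edit, Edit's earliest start moves from 5 to 0.
After: Scouting→Wardrobe→Score→SoundMix = 5+9+3+7 = 24 → 24 days.

24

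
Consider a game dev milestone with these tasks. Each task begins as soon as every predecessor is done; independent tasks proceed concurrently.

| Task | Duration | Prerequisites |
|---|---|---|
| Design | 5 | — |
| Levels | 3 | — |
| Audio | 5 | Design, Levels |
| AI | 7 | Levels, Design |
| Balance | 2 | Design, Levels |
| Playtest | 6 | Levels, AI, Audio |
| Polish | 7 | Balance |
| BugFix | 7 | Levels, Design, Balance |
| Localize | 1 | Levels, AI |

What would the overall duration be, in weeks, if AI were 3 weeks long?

16

Baseline: Design→AI→Playtest = 5+7+6 = 18 → 18 weeks.
AI is on the critical path; changing it to 3 makes that path 14 weeks.
Now Design→Audio→Playtest = 5+5+6 = 16 is longest, so the finish becomes 16 weeks.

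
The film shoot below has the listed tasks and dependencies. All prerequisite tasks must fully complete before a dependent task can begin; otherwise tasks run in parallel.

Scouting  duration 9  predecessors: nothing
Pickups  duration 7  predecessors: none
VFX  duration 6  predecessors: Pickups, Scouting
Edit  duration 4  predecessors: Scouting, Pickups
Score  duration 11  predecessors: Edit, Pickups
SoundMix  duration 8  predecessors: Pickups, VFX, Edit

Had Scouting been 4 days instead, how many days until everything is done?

Baseline: Scouting→Edit→Score = 9+4+11 = 24 → 24 days.
Since Scouting is critical, the -5 change carries straight to that chain (now 19 days).
Now Pickups→Edit→Score = 7+4+11 = 22 is longest, so the finish becomes 22 days.

22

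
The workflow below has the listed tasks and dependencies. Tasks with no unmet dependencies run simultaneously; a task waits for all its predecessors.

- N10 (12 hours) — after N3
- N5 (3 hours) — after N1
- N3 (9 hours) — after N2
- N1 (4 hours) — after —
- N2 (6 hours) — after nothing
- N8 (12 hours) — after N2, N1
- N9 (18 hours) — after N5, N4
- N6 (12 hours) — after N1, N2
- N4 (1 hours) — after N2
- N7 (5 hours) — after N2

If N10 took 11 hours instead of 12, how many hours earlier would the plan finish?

1

Actual critical path: N2→N3→N10 = 6+9+12 = 27 ⇒ 27 hours.
Since N10 is critical, the -1 change carries straight to that chain (now 26 hours).
That remains the longest chain; total 26 hours.
Change in finish: 26 − 27 = -1 hours.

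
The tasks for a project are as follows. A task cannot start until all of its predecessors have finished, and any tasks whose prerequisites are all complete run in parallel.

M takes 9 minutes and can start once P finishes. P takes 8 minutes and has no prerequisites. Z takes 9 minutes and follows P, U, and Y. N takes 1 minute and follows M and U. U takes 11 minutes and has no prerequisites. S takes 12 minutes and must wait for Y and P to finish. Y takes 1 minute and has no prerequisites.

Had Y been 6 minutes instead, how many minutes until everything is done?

20

The binding path is U→Z = 11+9 = 20; finish at 20 minutes.
Y is off the critical path — its longest chain is 13 minutes, giving 7 of slack.
That remains the longest chain; total 20 minutes.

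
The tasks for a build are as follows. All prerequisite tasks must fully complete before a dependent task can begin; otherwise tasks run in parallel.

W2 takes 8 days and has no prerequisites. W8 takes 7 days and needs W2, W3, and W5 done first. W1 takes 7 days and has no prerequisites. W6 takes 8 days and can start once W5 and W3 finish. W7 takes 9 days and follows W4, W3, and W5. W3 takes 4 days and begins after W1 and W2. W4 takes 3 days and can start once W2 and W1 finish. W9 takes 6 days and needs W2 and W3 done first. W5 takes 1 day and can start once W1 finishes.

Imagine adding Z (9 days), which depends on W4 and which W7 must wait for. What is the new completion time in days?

Originally the project takes 21 days.
With Z inserted, W7 now waits for max(W4, W3, W5, Z).
New critical path: W2→W4→Z→W7 = 8+3+9+9 = 29 ⇒ 29 days.

29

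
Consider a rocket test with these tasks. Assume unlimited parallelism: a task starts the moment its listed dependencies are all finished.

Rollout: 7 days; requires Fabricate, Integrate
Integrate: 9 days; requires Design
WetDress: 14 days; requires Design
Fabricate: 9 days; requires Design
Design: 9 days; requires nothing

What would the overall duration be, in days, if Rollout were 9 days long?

27

As given, the longest chain is Design→Fabricate→Rollout = 9+9+7 = 25, so the finish is 25 days.
Rollout is on the critical path; changing it to 9 makes that path 27 days.
That remains the longest chain; total 27 days.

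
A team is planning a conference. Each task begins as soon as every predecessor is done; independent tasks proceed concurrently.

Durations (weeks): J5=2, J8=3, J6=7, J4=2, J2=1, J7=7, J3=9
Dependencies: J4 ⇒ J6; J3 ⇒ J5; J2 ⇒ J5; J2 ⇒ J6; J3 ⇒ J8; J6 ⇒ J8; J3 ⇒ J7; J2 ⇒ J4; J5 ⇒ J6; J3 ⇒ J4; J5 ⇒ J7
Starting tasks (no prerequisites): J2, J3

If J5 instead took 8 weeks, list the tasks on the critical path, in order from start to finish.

As given, the longest chain is J3→J5→J6→J8 = 9+2+7+3 = 21, so the finish is 21 weeks.
Since J5 is critical, the +6 change carries straight to that chain (now 27 weeks).
No other chain overtakes it, so the finish is 27 weeks.

J3, J5, J6, J8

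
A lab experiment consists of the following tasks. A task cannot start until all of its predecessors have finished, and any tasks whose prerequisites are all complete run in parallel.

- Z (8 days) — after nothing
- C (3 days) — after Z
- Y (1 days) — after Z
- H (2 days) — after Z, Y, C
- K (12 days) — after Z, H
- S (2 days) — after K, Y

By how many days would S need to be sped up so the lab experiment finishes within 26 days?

1

Current finish: 27 days; target: 26.
S is on every critical path, so each day cut from S cuts the finish by one (this holds down to a finish of 26).
Need 27 − 26 = 1 day off S → S becomes 1 day, finish becomes 26.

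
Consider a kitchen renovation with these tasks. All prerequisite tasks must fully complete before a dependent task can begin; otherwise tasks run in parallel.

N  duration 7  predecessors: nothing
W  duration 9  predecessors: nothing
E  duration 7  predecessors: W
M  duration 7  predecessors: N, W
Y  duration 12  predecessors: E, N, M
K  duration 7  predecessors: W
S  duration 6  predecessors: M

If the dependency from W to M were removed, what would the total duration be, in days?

Original critical path: W→E→Y = 9+7+12 = 28 ⇒ 28 days.
Without W→M, M's earliest start moves from 9 to 7.
After: W→E→Y = 9+7+12 = 28 → 28 days.

28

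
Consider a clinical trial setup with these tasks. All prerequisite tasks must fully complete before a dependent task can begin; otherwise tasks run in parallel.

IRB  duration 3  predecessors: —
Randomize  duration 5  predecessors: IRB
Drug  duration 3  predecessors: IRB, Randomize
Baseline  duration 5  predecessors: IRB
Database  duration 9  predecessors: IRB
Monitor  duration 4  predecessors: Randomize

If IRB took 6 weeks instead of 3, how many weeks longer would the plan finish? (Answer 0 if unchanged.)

3

Baseline: IRB→Randomize→Monitor = 3+5+4 = 12 → 12 weeks.
IRB is on the critical path; changing it to 6 makes that path 15 weeks.
No other chain overtakes it, so the finish is 15 weeks.
Change in finish: 15 − 12 = +3 weeks.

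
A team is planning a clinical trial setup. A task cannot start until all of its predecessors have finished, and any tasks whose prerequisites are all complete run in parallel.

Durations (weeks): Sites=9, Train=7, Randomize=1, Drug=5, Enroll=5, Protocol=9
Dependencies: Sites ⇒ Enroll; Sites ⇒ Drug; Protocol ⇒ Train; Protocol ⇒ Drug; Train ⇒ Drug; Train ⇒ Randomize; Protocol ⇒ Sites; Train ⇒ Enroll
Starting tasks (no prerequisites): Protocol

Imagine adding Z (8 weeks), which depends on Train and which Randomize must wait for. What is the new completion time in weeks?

25

Originally the clinical trial setup takes 23 weeks.
With Z inserted, Randomize now waits for max(Train, Z).
New critical path: Protocol→Train→Z→Randomize = 9+7+8+1 = 25 ⇒ 25 weeks.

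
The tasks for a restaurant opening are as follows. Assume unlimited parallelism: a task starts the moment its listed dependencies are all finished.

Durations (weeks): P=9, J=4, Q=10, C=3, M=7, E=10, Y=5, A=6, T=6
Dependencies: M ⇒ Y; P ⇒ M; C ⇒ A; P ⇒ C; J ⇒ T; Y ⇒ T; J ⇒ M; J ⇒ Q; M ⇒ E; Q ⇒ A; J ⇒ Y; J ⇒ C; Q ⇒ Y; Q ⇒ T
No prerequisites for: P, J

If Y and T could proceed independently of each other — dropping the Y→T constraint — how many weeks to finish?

26

Before: longest chain P→M→Y→T = 9+7+5+6 = 27, finish 27.
Without Y→T, T's earliest start moves from 21 to 14.
New critical path: P→M→E = 9+7+10 = 26 ⇒ 26 weeks.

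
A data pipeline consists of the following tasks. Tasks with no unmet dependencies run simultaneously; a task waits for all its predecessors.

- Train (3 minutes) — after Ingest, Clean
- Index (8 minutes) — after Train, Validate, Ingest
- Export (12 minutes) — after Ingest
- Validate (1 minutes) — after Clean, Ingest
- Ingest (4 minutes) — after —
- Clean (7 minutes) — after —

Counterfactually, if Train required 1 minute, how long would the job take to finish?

16

As given, the longest chain is Clean→Train→Index = 7+3+8 = 18, so the finish is 18 minutes.
Train lies on that path, so at 1 minute the path becomes 16 minutes.
Now Ingest→Export = 4+12 = 16 is longest, so the finish becomes 16 minutes.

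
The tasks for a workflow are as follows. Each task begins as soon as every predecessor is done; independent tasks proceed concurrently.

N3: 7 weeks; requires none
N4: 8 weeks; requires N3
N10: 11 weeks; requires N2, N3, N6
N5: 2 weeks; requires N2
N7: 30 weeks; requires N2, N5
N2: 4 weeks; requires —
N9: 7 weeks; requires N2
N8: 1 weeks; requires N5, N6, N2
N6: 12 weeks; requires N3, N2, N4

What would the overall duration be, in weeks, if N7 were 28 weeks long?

Baseline: N3→N4→N6→N10 = 7+8+12+11 = 38 → 38 weeks.
N7 is off the critical path — its longest chain is 36 weeks, giving 2 of slack.
That remains the longest chain; total 38 weeks.

38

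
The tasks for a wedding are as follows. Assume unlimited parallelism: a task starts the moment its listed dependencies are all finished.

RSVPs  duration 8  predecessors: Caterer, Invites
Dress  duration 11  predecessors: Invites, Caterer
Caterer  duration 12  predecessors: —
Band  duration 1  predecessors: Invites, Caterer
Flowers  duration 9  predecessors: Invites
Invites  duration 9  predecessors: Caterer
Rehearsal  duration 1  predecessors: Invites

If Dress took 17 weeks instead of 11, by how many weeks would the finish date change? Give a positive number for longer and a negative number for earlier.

Actual critical path: Caterer→Invites→Dress = 12+9+11 = 32 ⇒ 32 weeks.
Dress lies on that path, so at 17 weeks the path becomes 38 weeks.
No other chain overtakes it, so the finish is 38 weeks.
Change in finish: 38 − 32 = +6 weeks.

6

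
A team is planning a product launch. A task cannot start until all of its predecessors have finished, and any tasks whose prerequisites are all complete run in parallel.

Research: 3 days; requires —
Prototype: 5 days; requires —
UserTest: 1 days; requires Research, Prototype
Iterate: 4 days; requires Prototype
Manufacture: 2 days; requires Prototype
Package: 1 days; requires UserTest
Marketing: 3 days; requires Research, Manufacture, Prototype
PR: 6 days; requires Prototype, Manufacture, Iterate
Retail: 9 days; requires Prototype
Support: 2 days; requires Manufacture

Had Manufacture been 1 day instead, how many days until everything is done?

15

As given, the longest chain is Prototype→Iterate→PR = 5+4+6 = 15, so the finish is 15 days.
The longest path through Manufacture is only 13 days, so Manufacture has float 2.
That remains the longest chain; total 15 days.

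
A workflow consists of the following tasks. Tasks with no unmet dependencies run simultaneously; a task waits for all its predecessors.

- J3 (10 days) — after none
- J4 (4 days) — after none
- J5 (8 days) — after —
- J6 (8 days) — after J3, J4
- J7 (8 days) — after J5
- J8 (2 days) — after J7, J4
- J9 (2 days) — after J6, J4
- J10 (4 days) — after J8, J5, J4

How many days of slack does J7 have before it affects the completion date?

J5→J7→J8→J10 = 8+8+2+4 = 22 sets the makespan at 22 days.
The longest chain containing J7 totals 22 days.
So J7 can slip 16 − 16 = 0 days.

0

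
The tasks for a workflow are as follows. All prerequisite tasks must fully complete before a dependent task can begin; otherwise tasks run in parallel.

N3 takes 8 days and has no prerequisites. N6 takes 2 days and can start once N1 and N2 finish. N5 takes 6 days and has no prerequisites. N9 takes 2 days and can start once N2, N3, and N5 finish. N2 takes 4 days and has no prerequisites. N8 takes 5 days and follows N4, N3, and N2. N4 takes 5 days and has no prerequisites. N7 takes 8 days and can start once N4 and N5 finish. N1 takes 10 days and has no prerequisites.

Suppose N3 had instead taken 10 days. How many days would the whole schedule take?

The binding path is N5→N7 = 6+8 = 14; finish at 14 days.
N3 has 1 day of float (longest path through it is 13).
New critical path: N3→N8 = 10+5 = 15 ⇒ 15 days.

15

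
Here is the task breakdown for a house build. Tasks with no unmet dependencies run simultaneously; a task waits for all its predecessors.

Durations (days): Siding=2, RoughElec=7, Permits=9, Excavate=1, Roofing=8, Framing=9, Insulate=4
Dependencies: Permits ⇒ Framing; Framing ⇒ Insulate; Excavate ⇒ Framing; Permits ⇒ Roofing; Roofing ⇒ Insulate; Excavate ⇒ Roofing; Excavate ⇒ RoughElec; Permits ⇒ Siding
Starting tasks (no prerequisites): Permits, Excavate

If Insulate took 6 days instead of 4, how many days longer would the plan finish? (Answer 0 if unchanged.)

2

Baseline: Permits→Framing→Insulate = 9+9+4 = 22 → 22 days.
Since Insulate is critical, the +2 change carries straight to that chain (now 24 days).
That remains the longest chain; total 24 days.
Change in finish: 24 − 22 = +2 days.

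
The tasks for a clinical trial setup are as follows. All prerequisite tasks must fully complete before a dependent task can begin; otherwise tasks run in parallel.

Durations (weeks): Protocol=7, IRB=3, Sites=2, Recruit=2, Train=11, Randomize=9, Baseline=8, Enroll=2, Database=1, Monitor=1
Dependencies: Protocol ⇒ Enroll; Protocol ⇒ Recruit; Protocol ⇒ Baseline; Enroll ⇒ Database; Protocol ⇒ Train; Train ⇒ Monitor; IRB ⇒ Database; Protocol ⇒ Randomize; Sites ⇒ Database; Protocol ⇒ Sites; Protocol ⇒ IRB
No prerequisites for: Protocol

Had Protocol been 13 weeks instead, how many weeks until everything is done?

Baseline: Protocol→Train→Monitor = 7+11+1 = 19 → 19 weeks.
Since Protocol is critical, the +6 change carries straight to that chain (now 25 weeks).
That remains the longest chain; total 25 weeks.

25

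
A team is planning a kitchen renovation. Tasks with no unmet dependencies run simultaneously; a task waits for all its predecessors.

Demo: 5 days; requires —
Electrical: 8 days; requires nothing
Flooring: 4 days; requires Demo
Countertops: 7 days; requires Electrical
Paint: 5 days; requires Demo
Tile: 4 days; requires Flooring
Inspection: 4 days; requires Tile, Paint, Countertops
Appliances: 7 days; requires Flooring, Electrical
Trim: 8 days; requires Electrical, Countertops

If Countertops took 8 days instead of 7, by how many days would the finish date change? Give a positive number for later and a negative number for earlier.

1

The binding path is Electrical→Countertops→Trim = 8+7+8 = 23; finish at 23 days.
Since Countertops is critical, the +1 change carries straight to that chain (now 24 days).
The critical path is still Electrical→Countertops→Trim; finish is now 24 days.
Change in finish: 24 − 23 = +1 days.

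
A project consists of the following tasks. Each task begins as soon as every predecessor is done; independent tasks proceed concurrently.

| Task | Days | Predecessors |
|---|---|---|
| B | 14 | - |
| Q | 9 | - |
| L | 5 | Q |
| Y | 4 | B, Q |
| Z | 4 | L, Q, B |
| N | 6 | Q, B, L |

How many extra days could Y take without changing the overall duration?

2

B→N = 14+6 = 20 sets the makespan at 20 days.
Longest path through Y: 18 days (earliest finish 18, latest finish 20).
Float = 20 − 18 = 2.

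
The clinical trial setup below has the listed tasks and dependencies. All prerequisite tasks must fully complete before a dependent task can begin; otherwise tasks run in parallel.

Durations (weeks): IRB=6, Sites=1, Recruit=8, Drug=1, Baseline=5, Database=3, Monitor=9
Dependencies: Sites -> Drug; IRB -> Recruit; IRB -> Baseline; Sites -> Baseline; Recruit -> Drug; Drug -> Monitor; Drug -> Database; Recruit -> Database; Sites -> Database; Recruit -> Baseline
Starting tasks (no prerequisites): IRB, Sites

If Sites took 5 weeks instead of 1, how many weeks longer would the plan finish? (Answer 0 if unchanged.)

0

Actual critical path: IRB→Recruit→Drug→Monitor = 6+8+1+9 = 24 ⇒ 24 weeks.
Sites is off the critical path — its longest chain is 11 weeks, giving 13 of slack.
That remains the longest chain; total 24 weeks.
Change in finish: 24 − 24 = +0 weeks.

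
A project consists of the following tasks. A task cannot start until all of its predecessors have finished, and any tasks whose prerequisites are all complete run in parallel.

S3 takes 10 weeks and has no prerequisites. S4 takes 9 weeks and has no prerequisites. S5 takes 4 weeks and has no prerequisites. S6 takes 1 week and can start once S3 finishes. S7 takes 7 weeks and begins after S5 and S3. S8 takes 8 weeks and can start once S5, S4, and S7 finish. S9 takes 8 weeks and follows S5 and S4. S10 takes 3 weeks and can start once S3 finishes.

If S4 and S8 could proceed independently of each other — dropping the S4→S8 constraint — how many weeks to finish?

Original critical path: S3→S7→S8 = 10+7+8 = 25 ⇒ 25 weeks.
Dropping S4→S8 doesn't change S8's earliest start (17); another predecessor still binds.
New critical path: S3→S7→S8 = 10+7+8 = 25 ⇒ 25 weeks.

25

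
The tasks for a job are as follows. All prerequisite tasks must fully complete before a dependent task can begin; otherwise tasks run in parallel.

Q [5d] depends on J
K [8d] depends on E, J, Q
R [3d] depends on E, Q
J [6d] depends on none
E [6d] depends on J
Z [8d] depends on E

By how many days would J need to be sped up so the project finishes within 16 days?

Current finish: 20 days; target: 16.
J is on every critical path, so each day cut from J cuts the finish by one (this holds down to a finish of 15).
Need 20 − 16 = 4 days off J → J becomes 2 days, finish becomes 16.

4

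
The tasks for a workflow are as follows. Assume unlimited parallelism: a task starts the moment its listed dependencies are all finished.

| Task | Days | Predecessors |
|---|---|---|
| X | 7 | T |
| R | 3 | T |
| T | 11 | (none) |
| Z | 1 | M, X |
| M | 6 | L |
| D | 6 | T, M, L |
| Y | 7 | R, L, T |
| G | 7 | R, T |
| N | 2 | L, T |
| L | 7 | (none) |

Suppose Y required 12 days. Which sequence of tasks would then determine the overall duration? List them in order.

T, R, Y

Baseline: T→R→Y = 11+3+7 = 21 → 21 days.
Y is on the critical path; changing it to 12 makes that path 26 days.
The critical path is still T→R→Y; finish is now 26 days.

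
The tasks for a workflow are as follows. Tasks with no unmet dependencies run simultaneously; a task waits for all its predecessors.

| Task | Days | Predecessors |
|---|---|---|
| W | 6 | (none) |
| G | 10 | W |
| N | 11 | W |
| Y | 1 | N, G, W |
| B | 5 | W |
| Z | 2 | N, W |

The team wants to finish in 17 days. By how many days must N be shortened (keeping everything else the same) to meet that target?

Current finish: 19 days; target: 17.
N is on every critical path, so each day cut from N cuts the finish by one (this holds down to a finish of 17).
Need 19 − 17 = 2 days off N → N becomes 9 days, finish becomes 17.

2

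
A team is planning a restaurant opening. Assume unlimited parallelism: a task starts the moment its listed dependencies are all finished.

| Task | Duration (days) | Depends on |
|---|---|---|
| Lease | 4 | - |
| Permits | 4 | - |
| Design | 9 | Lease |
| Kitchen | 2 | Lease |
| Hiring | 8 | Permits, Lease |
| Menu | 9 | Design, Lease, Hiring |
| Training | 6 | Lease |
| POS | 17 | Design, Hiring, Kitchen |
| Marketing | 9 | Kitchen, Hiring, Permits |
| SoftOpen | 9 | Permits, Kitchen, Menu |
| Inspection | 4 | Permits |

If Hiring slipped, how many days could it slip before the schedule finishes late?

The longest chain is Lease→Design→Menu→SoftOpen = 4+9+9+9 = 31; overall finish 31 days.
The longest chain containing Hiring totals 30 days.
Float = 31 − 30 = 1.

1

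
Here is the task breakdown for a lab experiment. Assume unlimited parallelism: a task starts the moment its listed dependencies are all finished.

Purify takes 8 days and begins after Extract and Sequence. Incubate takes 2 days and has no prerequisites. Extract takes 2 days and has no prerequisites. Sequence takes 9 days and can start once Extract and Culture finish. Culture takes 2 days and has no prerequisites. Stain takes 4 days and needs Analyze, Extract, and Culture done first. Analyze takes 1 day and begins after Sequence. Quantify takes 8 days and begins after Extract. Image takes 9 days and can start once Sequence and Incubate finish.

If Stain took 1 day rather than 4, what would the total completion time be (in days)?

20

Actual critical path: Culture→Sequence→Image = 2+9+9 = 20 ⇒ 20 days.
Stain has 4 days of float (longest path through it is 16).
The critical path is still Culture→Sequence→Image; finish is now 20 days.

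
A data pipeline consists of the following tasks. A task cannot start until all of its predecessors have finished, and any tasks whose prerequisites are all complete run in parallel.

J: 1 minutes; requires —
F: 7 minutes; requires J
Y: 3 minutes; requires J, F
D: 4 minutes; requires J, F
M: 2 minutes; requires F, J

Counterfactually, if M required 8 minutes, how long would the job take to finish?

Critical path before the change: J→F→D = 1+7+4 = 12 giving 12 minutes.
M has 2 minutes of float (longest path through it is 10).
Now J→F→M = 1+7+8 = 16 is longest, so the finish becomes 16 minutes.

16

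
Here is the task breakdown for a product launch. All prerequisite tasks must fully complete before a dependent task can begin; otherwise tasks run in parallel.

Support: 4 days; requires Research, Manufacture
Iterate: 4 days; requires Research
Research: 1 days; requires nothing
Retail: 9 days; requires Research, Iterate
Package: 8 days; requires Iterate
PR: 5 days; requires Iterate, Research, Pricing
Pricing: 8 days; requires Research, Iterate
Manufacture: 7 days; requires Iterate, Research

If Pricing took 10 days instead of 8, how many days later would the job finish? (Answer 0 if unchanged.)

Actual critical path: Research→Iterate→Pricing→PR = 1+4+8+5 = 18 ⇒ 18 days.
Since Pricing is critical, the +2 change carries straight to that chain (now 20 days).
That remains the longest chain; total 20 days.
Change in finish: 20 − 18 = +2 days.

2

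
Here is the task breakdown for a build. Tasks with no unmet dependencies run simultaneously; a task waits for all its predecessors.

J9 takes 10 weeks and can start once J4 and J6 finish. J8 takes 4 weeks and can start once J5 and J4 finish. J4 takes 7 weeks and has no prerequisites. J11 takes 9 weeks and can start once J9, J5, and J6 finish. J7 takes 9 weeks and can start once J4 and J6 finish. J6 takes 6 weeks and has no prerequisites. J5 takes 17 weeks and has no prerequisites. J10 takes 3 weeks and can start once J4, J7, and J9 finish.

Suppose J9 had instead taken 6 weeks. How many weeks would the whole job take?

26

Baseline: J4→J9→J11 = 7+10+9 = 26 → 26 weeks.
J9 lies on that path, so at 6 weeks the path becomes 22 weeks.
The binding chain switches to J5→J11 = 17+9 = 26; finish 26 weeks.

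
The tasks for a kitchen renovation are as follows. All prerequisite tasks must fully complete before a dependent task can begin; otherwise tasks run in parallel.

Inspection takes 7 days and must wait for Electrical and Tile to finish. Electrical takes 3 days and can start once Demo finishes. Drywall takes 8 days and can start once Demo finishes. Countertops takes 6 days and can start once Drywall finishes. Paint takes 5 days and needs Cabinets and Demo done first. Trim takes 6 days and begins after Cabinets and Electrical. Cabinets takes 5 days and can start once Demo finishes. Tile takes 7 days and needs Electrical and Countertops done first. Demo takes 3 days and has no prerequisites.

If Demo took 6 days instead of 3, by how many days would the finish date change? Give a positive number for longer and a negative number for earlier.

3

Actual critical path: Demo→Drywall→Countertops→Tile→Inspection = 3+8+6+7+7 = 31 ⇒ 31 days.
Demo lies on that path, so at 6 days the path becomes 34 days.
No other chain overtakes it, so the finish is 34 days.
Change in finish: 34 − 31 = +3 days.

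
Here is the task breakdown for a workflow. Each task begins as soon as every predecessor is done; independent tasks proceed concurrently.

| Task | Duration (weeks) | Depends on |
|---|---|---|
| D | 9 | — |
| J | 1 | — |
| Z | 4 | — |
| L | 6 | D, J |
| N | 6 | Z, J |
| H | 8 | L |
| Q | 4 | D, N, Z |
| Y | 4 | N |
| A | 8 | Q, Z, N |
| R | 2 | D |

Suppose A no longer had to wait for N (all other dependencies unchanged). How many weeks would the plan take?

23

With the dependency in place, D→L→H = 9+6+8 = 23 sets the finish at 23 weeks.
Dropping N→A doesn't change A's earliest start (14); another predecessor still binds.
New critical path: D→L→H = 9+6+8 = 23 ⇒ 23 weeks.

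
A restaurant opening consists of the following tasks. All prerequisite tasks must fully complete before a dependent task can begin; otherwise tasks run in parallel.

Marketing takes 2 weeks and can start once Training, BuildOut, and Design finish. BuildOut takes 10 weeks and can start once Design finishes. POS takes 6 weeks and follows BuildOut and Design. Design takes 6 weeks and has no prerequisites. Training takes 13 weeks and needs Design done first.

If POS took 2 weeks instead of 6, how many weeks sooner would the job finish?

As given, the longest chain is Design→BuildOut→POS = 6+10+6 = 22, so the finish is 22 weeks.
Since POS is critical, the -4 change carries straight to that chain (now 18 weeks).
New critical path: Design→Training→Marketing = 6+13+2 = 21 ⇒ 21 weeks.
Change in finish: 21 − 22 = -1 weeks.

1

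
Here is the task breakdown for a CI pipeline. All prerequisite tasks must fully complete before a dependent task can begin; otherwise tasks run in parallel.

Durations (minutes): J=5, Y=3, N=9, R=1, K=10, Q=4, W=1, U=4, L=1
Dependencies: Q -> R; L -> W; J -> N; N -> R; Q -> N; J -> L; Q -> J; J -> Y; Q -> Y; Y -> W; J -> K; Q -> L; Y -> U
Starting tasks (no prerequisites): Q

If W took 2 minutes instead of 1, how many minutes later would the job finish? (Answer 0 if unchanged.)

The binding path is Q→J→N→R = 4+5+9+1 = 19; finish at 19 minutes.
W is off the critical path — its longest chain is 13 minutes, giving 6 of slack.
The critical path is still Q→J→N→R; finish is now 19 minutes.
Change in finish: 19 − 19 = +0 minutes.

0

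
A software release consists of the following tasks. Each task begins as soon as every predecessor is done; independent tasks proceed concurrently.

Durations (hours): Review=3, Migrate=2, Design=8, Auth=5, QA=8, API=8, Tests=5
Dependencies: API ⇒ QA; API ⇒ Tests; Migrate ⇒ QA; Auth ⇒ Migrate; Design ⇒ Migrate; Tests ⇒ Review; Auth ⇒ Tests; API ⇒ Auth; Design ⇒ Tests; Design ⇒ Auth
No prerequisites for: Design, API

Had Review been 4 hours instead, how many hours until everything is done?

Critical path before the change: Design→Auth→Migrate→QA = 8+5+2+8 = 23 giving 23 hours.
Review has 2 hours of float (longest path through it is 21).
The critical path is still Design→Auth→Migrate→QA; finish is now 23 hours.

23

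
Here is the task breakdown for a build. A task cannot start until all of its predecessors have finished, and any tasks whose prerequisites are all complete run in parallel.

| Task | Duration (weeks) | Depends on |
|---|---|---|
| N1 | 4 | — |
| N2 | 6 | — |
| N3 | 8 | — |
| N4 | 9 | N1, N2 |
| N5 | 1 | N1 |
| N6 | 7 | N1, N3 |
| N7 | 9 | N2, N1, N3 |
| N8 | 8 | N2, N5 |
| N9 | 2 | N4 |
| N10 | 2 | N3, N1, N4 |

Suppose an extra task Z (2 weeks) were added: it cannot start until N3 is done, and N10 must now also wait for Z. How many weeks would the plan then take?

17

Originally the plan takes 17 weeks.
With Z inserted, N10 now waits for max(N3, N1, N4, Z).
New critical path: N2→N4→N9 = 6+9+2 = 17 ⇒ 17 weeks.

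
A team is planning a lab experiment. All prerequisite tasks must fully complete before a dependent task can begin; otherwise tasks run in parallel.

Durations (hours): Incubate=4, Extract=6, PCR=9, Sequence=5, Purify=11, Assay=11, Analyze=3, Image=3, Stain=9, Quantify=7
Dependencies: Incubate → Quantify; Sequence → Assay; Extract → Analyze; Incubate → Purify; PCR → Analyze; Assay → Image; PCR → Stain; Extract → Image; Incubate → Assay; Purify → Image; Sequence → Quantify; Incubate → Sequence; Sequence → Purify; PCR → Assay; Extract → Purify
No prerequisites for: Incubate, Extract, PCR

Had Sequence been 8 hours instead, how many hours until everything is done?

The binding path is Incubate→Sequence→Purify→Image = 4+5+11+3 = 23; finish at 23 hours.
Since Sequence is critical, the +3 change carries straight to that chain (now 26 hours).
No other chain overtakes it, so the finish is 26 hours.

26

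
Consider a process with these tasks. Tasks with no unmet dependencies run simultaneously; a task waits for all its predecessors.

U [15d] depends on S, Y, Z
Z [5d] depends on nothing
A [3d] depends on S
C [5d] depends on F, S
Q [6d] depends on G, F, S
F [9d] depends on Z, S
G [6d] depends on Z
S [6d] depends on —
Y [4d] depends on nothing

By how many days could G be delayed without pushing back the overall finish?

S→U = 6+15 = 21 sets the makespan at 21 days.
G finishes as early as 11 and must finish by 15.
Slack of G = 9 − 5 = 4 days.

4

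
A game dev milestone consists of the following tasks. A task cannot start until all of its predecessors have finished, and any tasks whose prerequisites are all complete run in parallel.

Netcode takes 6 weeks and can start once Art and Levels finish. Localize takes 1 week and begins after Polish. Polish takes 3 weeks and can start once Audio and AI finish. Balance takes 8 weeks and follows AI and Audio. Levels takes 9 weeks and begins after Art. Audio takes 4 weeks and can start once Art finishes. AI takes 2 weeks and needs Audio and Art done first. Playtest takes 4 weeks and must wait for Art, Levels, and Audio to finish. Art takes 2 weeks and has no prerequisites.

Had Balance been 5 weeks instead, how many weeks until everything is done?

The binding path is Art→Levels→Netcode = 2+9+6 = 17; finish at 17 weeks.
Balance is off the critical path — its longest chain is 16 weeks, giving 1 of slack.
No other chain overtakes it, so the finish is 17 weeks.

17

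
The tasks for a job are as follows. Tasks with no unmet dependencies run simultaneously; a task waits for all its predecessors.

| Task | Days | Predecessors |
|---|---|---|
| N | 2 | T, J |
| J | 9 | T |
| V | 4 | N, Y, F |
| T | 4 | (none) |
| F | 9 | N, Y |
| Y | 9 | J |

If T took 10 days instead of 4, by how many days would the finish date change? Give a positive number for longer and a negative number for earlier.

6

As given, the longest chain is T→J→Y→F→V = 4+9+9+9+4 = 35, so the finish is 35 days.
Since T is critical, the +6 change carries straight to that chain (now 41 days).
No other chain overtakes it, so the finish is 41 days.
Change in finish: 41 − 35 = +6 days.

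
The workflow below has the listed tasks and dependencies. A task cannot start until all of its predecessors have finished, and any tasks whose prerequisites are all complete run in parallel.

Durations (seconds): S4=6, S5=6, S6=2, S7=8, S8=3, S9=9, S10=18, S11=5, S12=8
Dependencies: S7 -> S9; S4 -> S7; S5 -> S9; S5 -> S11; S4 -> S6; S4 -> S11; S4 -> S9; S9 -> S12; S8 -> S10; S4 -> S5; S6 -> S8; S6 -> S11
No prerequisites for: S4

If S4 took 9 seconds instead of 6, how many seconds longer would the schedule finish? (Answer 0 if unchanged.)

Actual critical path: S4→S7→S9→S12 = 6+8+9+8 = 31 ⇒ 31 seconds.
Since S4 is critical, the +3 change carries straight to that chain (now 34 seconds).
No other chain overtakes it, so the finish is 34 seconds.
Change in finish: 34 − 31 = +3 seconds.

3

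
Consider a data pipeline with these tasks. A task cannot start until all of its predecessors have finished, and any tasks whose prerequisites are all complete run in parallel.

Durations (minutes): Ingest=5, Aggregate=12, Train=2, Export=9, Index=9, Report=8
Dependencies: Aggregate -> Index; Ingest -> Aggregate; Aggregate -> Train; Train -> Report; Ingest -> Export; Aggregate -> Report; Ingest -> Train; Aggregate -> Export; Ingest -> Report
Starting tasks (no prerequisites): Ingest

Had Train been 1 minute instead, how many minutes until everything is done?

26

Critical path before the change: Ingest→Aggregate→Train→Report = 5+12+2+8 = 27 giving 27 minutes.
Train lies on that path, so at 1 minute the path becomes 26 minutes.
The critical path is still Ingest→Aggregate→Train→Report; finish is now 26 minutes.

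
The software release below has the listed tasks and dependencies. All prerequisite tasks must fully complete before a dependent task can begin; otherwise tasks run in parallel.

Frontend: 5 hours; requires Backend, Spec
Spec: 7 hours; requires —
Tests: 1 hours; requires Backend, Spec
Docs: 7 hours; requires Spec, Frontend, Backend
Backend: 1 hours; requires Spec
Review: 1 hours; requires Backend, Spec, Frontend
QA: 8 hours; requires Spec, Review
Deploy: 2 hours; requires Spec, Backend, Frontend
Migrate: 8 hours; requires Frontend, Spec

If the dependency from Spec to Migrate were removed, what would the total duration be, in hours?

Before: longest chain Spec→Backend→Frontend→Review→QA = 7+1+5+1+8 = 22, finish 22.
Dropping Spec→Migrate doesn't change Migrate's earliest start (13); another predecessor still binds.
New critical path: Spec→Backend→Frontend→Review→QA = 7+1+5+1+8 = 22 ⇒ 22 hours.

22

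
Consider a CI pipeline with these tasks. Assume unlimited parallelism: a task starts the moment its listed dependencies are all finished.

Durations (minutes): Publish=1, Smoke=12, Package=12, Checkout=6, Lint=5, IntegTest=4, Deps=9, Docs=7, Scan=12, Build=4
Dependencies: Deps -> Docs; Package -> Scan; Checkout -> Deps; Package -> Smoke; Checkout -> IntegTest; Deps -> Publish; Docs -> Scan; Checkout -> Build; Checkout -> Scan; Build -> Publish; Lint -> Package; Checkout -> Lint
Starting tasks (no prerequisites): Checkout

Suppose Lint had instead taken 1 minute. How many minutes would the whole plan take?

The binding path is Checkout→Lint→Package→Scan = 6+5+12+12 = 35; finish at 35 minutes.
Lint lies on that path, so at 1 minute the path becomes 31 minutes.
Now Checkout→Deps→Docs→Scan = 6+9+7+12 = 34 is longest, so the finish becomes 34 minutes.

34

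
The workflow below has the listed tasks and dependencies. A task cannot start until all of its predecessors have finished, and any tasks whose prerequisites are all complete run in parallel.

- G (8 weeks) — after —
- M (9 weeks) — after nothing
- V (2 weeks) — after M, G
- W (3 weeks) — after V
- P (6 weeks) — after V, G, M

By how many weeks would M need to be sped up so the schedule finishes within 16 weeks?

Current finish: 17 weeks; target: 16.
M is on every critical path, so each week cut from M cuts the finish by one (this holds down to a finish of 16).
Need 17 − 16 = 1 week off M → M becomes 8 weeks, finish becomes 16.

1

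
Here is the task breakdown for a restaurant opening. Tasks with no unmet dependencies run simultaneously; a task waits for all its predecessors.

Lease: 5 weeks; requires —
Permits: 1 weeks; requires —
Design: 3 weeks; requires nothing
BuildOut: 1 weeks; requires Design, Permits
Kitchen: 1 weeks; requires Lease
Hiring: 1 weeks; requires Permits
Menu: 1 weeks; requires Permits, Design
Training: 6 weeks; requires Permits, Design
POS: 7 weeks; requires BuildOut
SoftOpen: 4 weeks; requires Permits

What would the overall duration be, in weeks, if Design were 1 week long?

9

As given, the longest chain is Design→BuildOut→POS = 3+1+7 = 11, so the finish is 11 weeks.
Design lies on that path, so at 1 week the path becomes 9 weeks.
New critical path: Permits→BuildOut→POS = 1+1+7 = 9 ⇒ 9 weeks.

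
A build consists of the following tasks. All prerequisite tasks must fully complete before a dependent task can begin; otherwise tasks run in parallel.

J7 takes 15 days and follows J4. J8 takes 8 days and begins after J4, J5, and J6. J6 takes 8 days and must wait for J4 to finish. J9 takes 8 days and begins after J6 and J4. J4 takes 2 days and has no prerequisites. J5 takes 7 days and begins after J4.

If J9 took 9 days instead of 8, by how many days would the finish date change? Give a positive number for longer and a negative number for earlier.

Actual critical path: J4→J6→J9 = 2+8+8 = 18 ⇒ 18 days.
Since J9 is critical, the +1 change carries straight to that chain (now 19 days).
That remains the longest chain; total 19 days.
Change in finish: 19 − 18 = +1 days.

1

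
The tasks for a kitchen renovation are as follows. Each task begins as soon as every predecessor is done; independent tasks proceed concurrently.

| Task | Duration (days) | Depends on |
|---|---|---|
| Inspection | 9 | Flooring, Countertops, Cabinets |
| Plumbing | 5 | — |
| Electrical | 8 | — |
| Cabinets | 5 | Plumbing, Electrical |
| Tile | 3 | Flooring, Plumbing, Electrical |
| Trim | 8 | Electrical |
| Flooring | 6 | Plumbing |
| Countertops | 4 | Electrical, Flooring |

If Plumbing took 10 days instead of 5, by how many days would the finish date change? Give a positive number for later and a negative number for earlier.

5

As given, the longest chain is Plumbing→Flooring→Countertops→Inspection = 5+6+4+9 = 24, so the finish is 24 days.
Since Plumbing is critical, the +5 change carries straight to that chain (now 29 days).
The critical path is still Plumbing→Flooring→Countertops→Inspection; finish is now 29 days.
Change in finish: 29 − 24 = +5 days.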